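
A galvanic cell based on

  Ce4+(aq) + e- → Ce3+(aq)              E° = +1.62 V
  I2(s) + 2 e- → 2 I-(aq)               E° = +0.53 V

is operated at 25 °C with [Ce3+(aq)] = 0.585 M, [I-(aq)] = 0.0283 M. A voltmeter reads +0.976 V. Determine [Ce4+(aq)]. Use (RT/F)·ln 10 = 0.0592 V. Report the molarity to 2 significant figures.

0.25 M

With Ce⁴⁺/Ce³⁺ at the cathode and I₂/I⁻ at the anode, E°cell = +1.62 − (+0.53) = +1.09 V (n = 2).
From the Nernst equation, log Q = n(E° − E)/0.0592 = 2·(+1.09 − (+0.976))/0.0592 = 3.851.
For 2 Ce4+(aq) + 2 I-(aq) → 2 Ce3+(aq) + I2(s), the reaction quotient is Q = [Ce3+(aq)]^2 / ([Ce4+(aq)]^2·[I-(aq)]^2).
Substituting the known concentrations and solving, log [Ce4+(aq)] = −0.610 and [Ce4+(aq)] = 0.25 M.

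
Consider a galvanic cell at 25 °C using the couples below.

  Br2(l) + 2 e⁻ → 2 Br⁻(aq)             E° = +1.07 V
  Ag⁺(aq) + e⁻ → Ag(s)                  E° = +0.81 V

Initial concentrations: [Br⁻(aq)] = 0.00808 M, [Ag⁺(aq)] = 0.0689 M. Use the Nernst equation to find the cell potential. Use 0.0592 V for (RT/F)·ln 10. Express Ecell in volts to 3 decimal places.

+0.453 V

Since E°(Br₂/Br⁻) > E°(Ag⁺/Ag), Br₂/Br⁻ serves as the cathode.
E°cell = E°cat − E°an = +1.07 − (+0.81) = +0.26 V; n = 2.
Balancing gives Br2(l) + 2 Ag(s) → 2 Br⁻(aq) + 2 Ag⁺(aq); hence Q = [Br⁻(aq)]^2·[Ag⁺(aq)]^2 = 3.1×10^−7 (log Q = −6.509).
Applying E = E° − (RT ln10/nF)·log Q gives +0.26 − (0.0592/2)(−6.509) = +0.453 V.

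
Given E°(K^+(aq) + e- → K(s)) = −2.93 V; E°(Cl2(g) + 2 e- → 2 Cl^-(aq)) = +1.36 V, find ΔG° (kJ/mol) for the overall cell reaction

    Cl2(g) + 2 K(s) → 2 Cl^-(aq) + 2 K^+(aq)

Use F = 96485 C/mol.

In the reaction as written Cl2(g) is reduced, so the Cl₂/Cl⁻ couple is the cathode and K⁺/K is the anode.
E°cell = +1.36 − (−2.93) = +4.29 V; balancing electrons gives n = 2.
ΔG° = −nFE°cell = −(2)(96485)(+4.29) J/mol = −828 kJ/mol.

−828 kJ/mol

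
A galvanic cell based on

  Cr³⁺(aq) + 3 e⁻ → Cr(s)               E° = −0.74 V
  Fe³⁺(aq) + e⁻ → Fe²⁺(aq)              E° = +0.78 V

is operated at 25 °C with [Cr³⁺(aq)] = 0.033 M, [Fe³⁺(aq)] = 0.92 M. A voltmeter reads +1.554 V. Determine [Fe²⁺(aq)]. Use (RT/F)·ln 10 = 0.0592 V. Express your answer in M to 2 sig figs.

0.76 M

Fe³⁺/Fe²⁺ is the cathode (higher E°); E°cell = +0.78 − (−0.74) = +1.52 V with n = 3.
Rearranging E = E° − (0.0592/n)·log Q gives log Q = 3(+1.52 − (+1.554))/0.0592 = −1.723.
The balanced reaction is 3 Fe³⁺(aq) + Cr(s) → 3 Fe²⁺(aq) + Cr³⁺(aq), so Q = ([Fe²⁺(aq)]^3·[Cr³⁺(aq)]) / [Fe³⁺(aq)]^3.
Substituting the known concentrations and solving, log [Fe²⁺(aq)] = −0.117 and [Fe²⁺(aq)] = 0.76 M.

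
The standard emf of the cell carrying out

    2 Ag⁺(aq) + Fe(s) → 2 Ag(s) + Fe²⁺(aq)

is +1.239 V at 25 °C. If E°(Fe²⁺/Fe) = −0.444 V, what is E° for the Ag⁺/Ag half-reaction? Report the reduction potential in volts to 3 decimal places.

In the reaction as written the Ag⁺/Ag couple is reduced (cathode) and Fe²⁺/Fe is oxidized (anode), so E°cell = E°(Ag⁺/Ag) − E°(Fe²⁺/Fe).
E°(Ag⁺/Ag) = E°cell + E°(anode) = +1.239 + (−0.444) = +0.795 V.

+0.795 V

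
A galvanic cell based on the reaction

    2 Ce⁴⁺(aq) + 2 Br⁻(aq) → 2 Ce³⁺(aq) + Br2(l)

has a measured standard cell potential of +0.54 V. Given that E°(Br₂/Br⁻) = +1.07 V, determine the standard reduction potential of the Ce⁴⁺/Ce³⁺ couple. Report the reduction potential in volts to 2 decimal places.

+1.61 V

In the reaction as written the Ce⁴⁺/Ce³⁺ couple is reduced (cathode) and Br₂/Br⁻ is oxidized (anode), so E°cell = E°(Ce⁴⁺/Ce³⁺) − E°(Br₂/Br⁻).
E°(Ce⁴⁺/Ce³⁺) = E°cell + E°(anode) = +0.54 + (+1.07) = +1.61 V.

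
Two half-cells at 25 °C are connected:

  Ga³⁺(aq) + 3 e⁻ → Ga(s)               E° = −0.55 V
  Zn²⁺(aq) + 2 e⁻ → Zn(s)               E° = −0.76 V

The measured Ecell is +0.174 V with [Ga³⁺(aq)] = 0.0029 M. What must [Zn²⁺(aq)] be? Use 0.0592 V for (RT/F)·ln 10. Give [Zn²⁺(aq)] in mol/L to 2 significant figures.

The Ga³⁺/Ga couple has the larger reduction potential, so it is the cathode: E°cell = −0.55 − (−0.76) = +0.21 V and n = 6.
Since E = E° − (0.0592/n)·log Q, log Q = n(E° − E)/0.0592 = 3.649.
The balanced reaction is 2 Ga³⁺(aq) + 3 Zn(s) → 2 Ga(s) + 3 Zn²⁺(aq), so Q = [Zn²⁺(aq)]^3 / [Ga³⁺(aq)]^2.
Substituting the known concentrations and solving, log [Zn²⁺(aq)] = −0.475 and [Zn²⁺(aq)] = 0.33 M.

0.33 M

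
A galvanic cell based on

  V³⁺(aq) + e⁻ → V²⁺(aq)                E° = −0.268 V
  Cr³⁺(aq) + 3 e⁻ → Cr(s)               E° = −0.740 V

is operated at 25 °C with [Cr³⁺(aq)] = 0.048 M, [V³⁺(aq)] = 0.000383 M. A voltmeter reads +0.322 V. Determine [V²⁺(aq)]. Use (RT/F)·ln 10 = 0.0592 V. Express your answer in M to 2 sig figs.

0.36 M

The V³⁺/V²⁺ couple has the larger reduction potential, so it is the cathode: E°cell = −0.268 − (−0.740) = +0.472 V and n = 3.
Since E = E° − (0.0592/n)·log Q, log Q = n(E° − E)/0.0592 = 7.601.
The balanced reaction is 3 V³⁺(aq) + Cr(s) → 3 V²⁺(aq) + Cr³⁺(aq), so Q = ([V²⁺(aq)]^3·[Cr³⁺(aq)]) / [V³⁺(aq)]^3.
Solving for the unknown gives log [V²⁺(aq)] = −0.444, so [V²⁺(aq)] ≈ 0.36 M.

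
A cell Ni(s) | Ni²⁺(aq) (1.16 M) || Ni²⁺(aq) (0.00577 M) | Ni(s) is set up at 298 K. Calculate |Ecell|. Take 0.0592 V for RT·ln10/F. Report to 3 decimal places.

0.068 V

For a concentration cell E°cell = 0, since both electrodes use the same couple.
The compartment with the higher Ni²⁺(aq) concentration (1.16 M) acts as the cathode; ions are reduced there and produced at the dilute (0.00577 M) anode.
With n = 2, Ecell = −(0.0592/2)·log([dilute]/[conc]) = −(0.0592/2)·log(0.00577/1.16) = +0.068 V.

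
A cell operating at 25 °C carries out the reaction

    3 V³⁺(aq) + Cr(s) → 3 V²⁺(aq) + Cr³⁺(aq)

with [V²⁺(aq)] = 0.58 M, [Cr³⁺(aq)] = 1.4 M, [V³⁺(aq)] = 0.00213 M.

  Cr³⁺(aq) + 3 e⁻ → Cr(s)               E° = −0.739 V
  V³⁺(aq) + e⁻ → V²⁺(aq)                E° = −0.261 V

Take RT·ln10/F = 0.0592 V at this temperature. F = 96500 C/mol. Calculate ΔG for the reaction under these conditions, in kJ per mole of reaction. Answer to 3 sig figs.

The standard cell potential is −0.261 − (−0.739) = +0.478 V, with n = 3 electrons in the balanced equation.
Q = ([V²⁺(aq)]^3·[Cr³⁺(aq)]) / [V³⁺(aq)]^3 = 2.83×10^7, so log Q = 7.451 and E = +0.478 − (0.0592/3)(7.451) = +0.3310 V.
Then ΔG = −nFE = −3 × 96500 × +0.3310 J/mol = −95.8 kJ/mol.

−95.8 kJ/mol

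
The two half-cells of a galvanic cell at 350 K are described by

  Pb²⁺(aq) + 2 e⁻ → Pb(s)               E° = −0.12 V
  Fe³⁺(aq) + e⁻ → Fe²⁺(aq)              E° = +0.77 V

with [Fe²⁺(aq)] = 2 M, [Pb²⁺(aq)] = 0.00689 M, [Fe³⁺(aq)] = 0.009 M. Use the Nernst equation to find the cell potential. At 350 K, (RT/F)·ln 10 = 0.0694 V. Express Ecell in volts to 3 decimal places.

Since E°(Fe³⁺/Fe²⁺) > E°(Pb²⁺/Pb), Fe³⁺/Fe²⁺ serves as the cathode.
E°cell = E°cat − E°an = +0.77 − (−0.12) = +0.89 V; n = 2.
For the overall reaction 2 Fe³⁺(aq) + Pb(s) → 2 Fe²⁺(aq) + Pb²⁺(aq), Q = ([Fe²⁺(aq)]^2·[Pb²⁺(aq)]) / [Fe³⁺(aq)]^2 = 340, giving log Q = 2.532.
By the Nernst equation, E = +0.89 − (0.0694/2)·(2.532) = +0.802 V.

+0.802 V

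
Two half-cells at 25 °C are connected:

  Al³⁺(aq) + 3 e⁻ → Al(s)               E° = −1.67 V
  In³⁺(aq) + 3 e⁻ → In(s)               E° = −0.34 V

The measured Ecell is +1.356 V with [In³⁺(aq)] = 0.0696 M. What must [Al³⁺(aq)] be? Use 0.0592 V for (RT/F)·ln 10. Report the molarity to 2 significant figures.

0.0033 M

The In³⁺/In couple has the larger reduction potential, so it is the cathode: E°cell = −0.34 − (−1.67) = +1.33 V and n = 3.
Rearranging E = E° − (0.0592/n)·log Q gives log Q = 3(+1.33 − (+1.356))/0.0592 = −1.318.
For In³⁺(aq) + Al(s) → In(s) + Al³⁺(aq), the reaction quotient is Q = [Al³⁺(aq)] / [In³⁺(aq)].
Solving for the unknown gives log [Al³⁺(aq)] = −2.475, so [Al³⁺(aq)] ≈ 0.0033 M.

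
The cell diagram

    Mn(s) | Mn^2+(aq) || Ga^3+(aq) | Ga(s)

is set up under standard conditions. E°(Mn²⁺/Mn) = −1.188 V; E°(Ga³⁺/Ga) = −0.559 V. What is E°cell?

By convention the left-hand electrode in cell notation is the anode (oxidation) and the right-hand electrode is the cathode (reduction).
E°cell = E°(right) − E°(left) = −0.559 − (−1.188) = +0.629 V.

+0.629 V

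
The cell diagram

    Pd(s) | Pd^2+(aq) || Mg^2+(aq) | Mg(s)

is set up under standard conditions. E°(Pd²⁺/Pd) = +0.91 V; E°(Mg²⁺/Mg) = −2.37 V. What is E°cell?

By convention the left-hand electrode in cell notation is the anode (oxidation) and the right-hand electrode is the cathode (reduction).
E°cell = E°(right) − E°(left) = −2.37 − (+0.91) = −3.28 V.
The negative sign shows that, as written, the cell would require an external voltage to drive the reaction.

−3.28 V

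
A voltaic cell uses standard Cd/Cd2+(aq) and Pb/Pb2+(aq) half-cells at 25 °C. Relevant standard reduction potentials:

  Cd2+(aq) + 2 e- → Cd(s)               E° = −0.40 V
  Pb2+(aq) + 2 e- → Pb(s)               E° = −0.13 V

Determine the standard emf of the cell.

Of the two couples in this cell, the one with the more positive reduction potential is reduced at the cathode: here that is Pb²⁺/Pb (−0.13 V); Cd²⁺/Cd (−0.40 V) is the anode.
E°cell = E°(cathode) − E°(anode) = −0.13 − (−0.40) = +0.27 V.

+0.27 V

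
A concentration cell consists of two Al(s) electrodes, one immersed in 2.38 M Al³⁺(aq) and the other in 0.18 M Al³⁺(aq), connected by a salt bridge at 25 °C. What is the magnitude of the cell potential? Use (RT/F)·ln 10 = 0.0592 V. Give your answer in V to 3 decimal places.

For a concentration cell E°cell = 0, since both electrodes use the same couple.
The compartment with the higher Al³⁺(aq) concentration (2.38 M) acts as the cathode; ions are reduced there and produced at the dilute (0.18 M) anode.
With n = 3, Ecell = −(0.0592/3)·log([dilute]/[conc]) = −(0.0592/3)·log(0.18/2.38) = +0.022 V.

0.022 V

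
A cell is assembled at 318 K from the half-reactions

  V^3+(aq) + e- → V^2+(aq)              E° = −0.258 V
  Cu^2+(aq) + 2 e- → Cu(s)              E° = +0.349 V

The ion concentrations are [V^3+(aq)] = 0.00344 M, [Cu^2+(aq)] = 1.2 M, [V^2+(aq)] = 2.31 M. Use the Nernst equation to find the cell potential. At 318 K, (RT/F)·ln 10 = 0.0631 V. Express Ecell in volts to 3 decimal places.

+0.788 V

Cu²⁺/Cu is reduced (cathode, E° = +0.349 V) and V³⁺/V²⁺ is oxidized (anode).
E°cell = E°cat − E°an = +0.349 − (−0.258) = +0.607 V; n = 2.
Balancing gives Cu^2+(aq) + 2 V^2+(aq) → Cu(s) + 2 V^3+(aq); hence Q = [V^3+(aq)]^2 / ([Cu^2+(aq)]·[V^2+(aq)]^2) = 1.85×10^−6 (log Q = −5.733).
Applying E = E° − (RT ln10/nF)·log Q gives +0.607 − (0.0631/2)(−5.733) = +0.788 V.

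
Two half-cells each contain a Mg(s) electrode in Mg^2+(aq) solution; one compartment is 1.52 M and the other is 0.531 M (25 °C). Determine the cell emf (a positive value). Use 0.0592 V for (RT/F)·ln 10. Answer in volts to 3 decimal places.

For a concentration cell E°cell = 0, since both electrodes use the same couple.
The compartment with the higher Mg^2+(aq) concentration (1.52 M) acts as the cathode; ions are reduced there and produced at the dilute (0.531 M) anode.
With n = 2, Ecell = −(0.0592/2)·log([dilute]/[conc]) = −(0.0592/2)·log(0.531/1.52) = +0.014 V.

0.014 V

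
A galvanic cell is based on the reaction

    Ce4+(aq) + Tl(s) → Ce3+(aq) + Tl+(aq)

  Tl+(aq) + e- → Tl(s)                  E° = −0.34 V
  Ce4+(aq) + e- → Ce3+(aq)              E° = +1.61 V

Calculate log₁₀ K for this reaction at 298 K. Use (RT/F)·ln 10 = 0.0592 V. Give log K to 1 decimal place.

log K = 32.9

The Ce⁴⁺/Ce³⁺ couple is reduced (cathode); E°cell = +1.61 − (−0.34) = +1.95 V with n = 1.
At equilibrium E = 0, so log K = nE°cell / 0.0592 = (1)(+1.95) / 0.0592 = 32.9.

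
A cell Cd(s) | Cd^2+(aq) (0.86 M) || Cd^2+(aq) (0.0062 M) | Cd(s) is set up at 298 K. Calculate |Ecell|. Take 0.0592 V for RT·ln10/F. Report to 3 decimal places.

0.063 V

For a concentration cell E°cell = 0, since both electrodes use the same couple.
The compartment with the higher Cd^2+(aq) concentration (0.86 M) acts as the cathode; ions are reduced there and produced at the dilute (0.0062 M) anode.
With n = 2, Ecell = −(0.0592/2)·log([dilute]/[conc]) = −(0.0592/2)·log(0.0062/0.86) = +0.063 V.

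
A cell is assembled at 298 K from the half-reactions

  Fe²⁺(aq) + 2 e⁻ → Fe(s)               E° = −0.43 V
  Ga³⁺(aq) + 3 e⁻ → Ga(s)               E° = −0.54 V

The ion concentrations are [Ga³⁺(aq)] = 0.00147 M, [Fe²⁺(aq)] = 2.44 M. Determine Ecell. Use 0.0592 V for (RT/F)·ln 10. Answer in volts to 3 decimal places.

+0.177 V

The Fe²⁺/Fe couple has the more positive E°, so it is the cathode; Ga³⁺/Ga is the anode.
E°cell = E°cat − E°an = −0.43 − (−0.54) = +0.11 V; n = 6.
For the overall reaction 3 Fe²⁺(aq) + 2 Ga(s) → 3 Fe(s) + 2 Ga³⁺(aq), Q = [Ga³⁺(aq)]^2 / [Fe²⁺(aq)]^3 = 1.49×10^−7, giving log Q = −6.828.
By the Nernst equation, E = +0.11 − (0.0592/6)·(−6.828) = +0.177 V.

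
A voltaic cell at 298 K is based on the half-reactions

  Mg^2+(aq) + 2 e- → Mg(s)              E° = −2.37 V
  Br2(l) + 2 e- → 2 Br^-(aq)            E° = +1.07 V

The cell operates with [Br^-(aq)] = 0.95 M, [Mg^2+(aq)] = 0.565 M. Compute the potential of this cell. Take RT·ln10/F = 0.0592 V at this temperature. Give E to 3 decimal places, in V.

+3.449 V

The Br₂/Br⁻ couple has the more positive E°, so it is the cathode; Mg²⁺/Mg is the anode.
E°cell = E°cat − E°an = +1.07 − (−2.37) = +3.44 V; n = 2.
Balancing gives Br2(l) + Mg(s) → 2 Br^-(aq) + Mg^2+(aq); hence Q = [Br^-(aq)]^2·[Mg^2+(aq)] = 0.51 (log Q = −0.293).
Applying E = E° − (RT ln10/nF)·log Q gives +3.44 − (0.0592/2)(−0.293) = +3.449 V.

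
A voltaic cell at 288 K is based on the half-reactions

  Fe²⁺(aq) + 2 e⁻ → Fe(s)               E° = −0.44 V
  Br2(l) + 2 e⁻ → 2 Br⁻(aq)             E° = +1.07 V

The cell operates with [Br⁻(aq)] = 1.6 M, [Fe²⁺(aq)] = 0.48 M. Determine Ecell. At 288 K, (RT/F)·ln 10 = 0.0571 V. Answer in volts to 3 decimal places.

+1.507 V

Since E°(Br₂/Br⁻) > E°(Fe²⁺/Fe), Br₂/Br⁻ serves as the cathode.
E°cell = +1.07 − (−0.44) = +1.51 V, with n = 2 electrons transferred.
Balancing gives Br2(l) + Fe(s) → 2 Br⁻(aq) + Fe²⁺(aq); hence Q = [Br⁻(aq)]^2·[Fe²⁺(aq)] = 1.23 (log Q = 0.089).
By the Nernst equation, E = +1.51 − (0.0571/2)·(0.089) = +1.507 V.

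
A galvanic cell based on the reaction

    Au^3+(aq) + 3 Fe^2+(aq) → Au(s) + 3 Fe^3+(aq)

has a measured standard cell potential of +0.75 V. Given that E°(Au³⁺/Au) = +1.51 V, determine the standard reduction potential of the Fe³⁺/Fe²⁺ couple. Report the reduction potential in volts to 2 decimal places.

In the reaction as written the Au³⁺/Au couple is reduced (cathode) and Fe³⁺/Fe²⁺ is oxidized (anode), so E°cell = E°(Au³⁺/Au) − E°(Fe³⁺/Fe²⁺).
E°(Fe³⁺/Fe²⁺) = E°(cathode) − E°cell = +1.51 − (+0.75) = +0.76 V.

+0.76 V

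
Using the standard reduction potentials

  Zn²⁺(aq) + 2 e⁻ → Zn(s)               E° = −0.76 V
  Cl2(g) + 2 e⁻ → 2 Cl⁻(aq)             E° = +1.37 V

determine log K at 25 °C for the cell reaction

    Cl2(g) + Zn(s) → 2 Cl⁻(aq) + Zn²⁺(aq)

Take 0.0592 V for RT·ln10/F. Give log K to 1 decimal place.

log K = 72.0

The Cl₂/Cl⁻ couple is reduced (cathode); E°cell = +1.37 − (−0.76) = +2.13 V with n = 2.
At equilibrium E = 0, so log K = nE°cell / 0.0592 = (2)(+2.13) / 0.0592 = 72.0.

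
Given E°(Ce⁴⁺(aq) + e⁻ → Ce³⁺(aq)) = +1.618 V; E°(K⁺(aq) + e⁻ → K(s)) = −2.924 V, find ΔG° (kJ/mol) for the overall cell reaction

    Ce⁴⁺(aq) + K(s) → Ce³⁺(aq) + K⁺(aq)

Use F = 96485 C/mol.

−438 kJ/mol

In the reaction as written Ce⁴⁺(aq) is reduced, so the Ce⁴⁺/Ce³⁺ couple is the cathode and K⁺/K is the anode.
E°cell = +1.618 − (−2.924) = +4.542 V; balancing electrons gives n = 1.
ΔG° = −nFE°cell = −(1)(96485)(+4.542) J/mol = −438 kJ/mol.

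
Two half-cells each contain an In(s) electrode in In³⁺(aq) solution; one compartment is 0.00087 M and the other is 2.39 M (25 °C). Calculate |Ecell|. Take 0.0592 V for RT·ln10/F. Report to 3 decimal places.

For a concentration cell E°cell = 0, since both electrodes use the same couple.
The compartment with the higher In³⁺(aq) concentration (2.39 M) acts as the cathode; ions are reduced there and produced at the dilute (0.00087 M) anode.
With n = 3, Ecell = −(0.0592/3)·log([dilute]/[conc]) = −(0.0592/3)·log(0.00087/2.39) = +0.068 V.

0.068 V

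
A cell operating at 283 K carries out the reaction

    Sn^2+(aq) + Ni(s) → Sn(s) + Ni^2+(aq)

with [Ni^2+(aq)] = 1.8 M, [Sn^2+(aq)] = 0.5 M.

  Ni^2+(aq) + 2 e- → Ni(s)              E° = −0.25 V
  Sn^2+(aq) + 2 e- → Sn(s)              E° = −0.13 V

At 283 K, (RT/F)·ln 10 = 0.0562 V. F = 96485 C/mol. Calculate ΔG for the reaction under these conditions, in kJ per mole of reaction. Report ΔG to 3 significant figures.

E°cell = −0.13 − (−0.25) = +0.12 V; the balanced reaction transfers n = 2 electrons.
Here Q = [Ni^2+(aq)] / [Sn^2+(aq)] = 3.6 (log Q = 0.556), giving E = +0.12 − (0.0562/2)·(0.556) = +0.1044 V.
Finally ΔG = −nFE = −(2)(96485 C/mol)(+0.1044 V) = −20.1 kJ/mol.

−20.1 kJ/mol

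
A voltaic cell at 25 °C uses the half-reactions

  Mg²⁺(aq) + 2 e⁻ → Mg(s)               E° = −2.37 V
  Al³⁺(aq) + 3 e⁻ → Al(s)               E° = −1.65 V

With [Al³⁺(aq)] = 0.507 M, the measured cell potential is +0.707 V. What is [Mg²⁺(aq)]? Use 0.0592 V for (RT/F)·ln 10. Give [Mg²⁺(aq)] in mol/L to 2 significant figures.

The Al³⁺/Al couple has the larger reduction potential, so it is the cathode: E°cell = −1.65 − (−2.37) = +0.72 V and n = 6.
Rearranging E = E° − (0.0592/n)·log Q gives log Q = 6(+0.72 − (+0.707))/0.0592 = 1.318.
The balanced reaction is 2 Al³⁺(aq) + 3 Mg(s) → 2 Al(s) + 3 Mg²⁺(aq), so Q = [Mg²⁺(aq)]^3 / [Al³⁺(aq)]^2.
Solving for the unknown gives log [Mg²⁺(aq)] = 0.243, so [Mg²⁺(aq)] ≈ 1.7 M.

1.7 M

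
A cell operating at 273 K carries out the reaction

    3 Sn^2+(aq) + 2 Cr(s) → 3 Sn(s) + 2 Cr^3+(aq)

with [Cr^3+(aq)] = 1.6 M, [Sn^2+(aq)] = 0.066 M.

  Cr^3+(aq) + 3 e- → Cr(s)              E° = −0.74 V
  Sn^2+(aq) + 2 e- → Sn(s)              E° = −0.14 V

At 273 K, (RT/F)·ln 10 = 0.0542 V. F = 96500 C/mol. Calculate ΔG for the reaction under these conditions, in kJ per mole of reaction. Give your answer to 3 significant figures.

With Sn²⁺/Sn reduced at the cathode, E°cell = −0.14 − (−0.74) = +0.60 V and n = 6.
Here Q = [Cr^3+(aq)]^2 / [Sn^2+(aq)]^3 = 8.9×10^3 (log Q = 3.950), giving E = +0.60 − (0.0542/6)·(3.950) = +0.5643 V.
ΔG = −nFE = −(6)(96500)(+0.5643) J/mol = −327 kJ/mol.

−327 kJ/mol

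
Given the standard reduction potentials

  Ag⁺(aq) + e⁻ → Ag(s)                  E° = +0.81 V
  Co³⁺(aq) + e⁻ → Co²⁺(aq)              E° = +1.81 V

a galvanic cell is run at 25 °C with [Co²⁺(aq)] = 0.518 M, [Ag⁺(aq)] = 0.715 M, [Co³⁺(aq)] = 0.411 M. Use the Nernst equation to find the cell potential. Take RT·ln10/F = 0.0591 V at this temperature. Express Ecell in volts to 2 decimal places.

+1.00 V

Since E°(Co³⁺/Co²⁺) > E°(Ag⁺/Ag), Co³⁺/Co²⁺ serves as the cathode.
E°cell = E°cat − E°an = +1.81 − (+0.81) = +1.00 V; n = 1.
For the overall reaction Co³⁺(aq) + Ag(s) → Co²⁺(aq) + Ag⁺(aq), Q = ([Co²⁺(aq)]·[Ag⁺(aq)]) / [Co³⁺(aq)] = 0.901, giving log Q = −0.045.
E = E° − (0.0591/n)·log Q = +1.00 − (0.0591/1)(−0.045) = +1.00 V.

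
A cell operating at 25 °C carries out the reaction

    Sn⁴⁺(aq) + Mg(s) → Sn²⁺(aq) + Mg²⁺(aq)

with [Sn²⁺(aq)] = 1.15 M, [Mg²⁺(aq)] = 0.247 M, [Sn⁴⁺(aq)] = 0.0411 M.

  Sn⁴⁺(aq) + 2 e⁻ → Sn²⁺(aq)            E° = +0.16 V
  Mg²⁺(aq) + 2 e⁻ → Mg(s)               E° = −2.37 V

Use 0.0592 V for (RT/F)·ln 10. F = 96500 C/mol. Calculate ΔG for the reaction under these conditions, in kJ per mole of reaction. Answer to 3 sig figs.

With Sn⁴⁺/Sn²⁺ reduced at the cathode, E°cell = +0.16 − (−2.37) = +2.53 V and n = 2.
Q = ([Sn²⁺(aq)]·[Mg²⁺(aq)]) / [Sn⁴⁺(aq)] = 6.91, so log Q = 0.840 and E = +2.53 − (0.0592/2)(0.840) = +2.5051 V.
ΔG = −nFE = −(2)(96500)(+2.5051) J/mol = −483 kJ/mol.

−483 kJ/mol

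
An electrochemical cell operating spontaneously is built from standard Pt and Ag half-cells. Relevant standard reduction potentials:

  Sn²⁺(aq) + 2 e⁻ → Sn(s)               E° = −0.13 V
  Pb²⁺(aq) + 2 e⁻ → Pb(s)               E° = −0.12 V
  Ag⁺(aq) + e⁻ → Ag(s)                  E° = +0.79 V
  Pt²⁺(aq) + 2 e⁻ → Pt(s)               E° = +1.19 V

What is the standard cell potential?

Of the two couples in this cell, the one with the more positive reduction potential is reduced at the cathode: here that is Pt²⁺/Pt (+1.19 V); Ag⁺/Ag (+0.79 V) is the anode.
E°cell = E°(cathode) − E°(anode) = +1.19 − (+0.79) = +0.40 V.

+0.40 V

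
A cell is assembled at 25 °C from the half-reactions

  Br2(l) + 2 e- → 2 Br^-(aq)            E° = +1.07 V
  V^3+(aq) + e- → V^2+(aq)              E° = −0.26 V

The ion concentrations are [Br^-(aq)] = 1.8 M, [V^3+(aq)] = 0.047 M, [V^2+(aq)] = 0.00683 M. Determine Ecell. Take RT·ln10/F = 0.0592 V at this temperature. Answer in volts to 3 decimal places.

Since E°(Br₂/Br⁻) > E°(V³⁺/V²⁺), Br₂/Br⁻ serves as the cathode.
The standard potential is +1.07 − (−0.26) = +1.33 V and the balanced reaction transfers n = 2 electrons.
Balancing gives Br2(l) + 2 V^2+(aq) → 2 Br^-(aq) + 2 V^3+(aq); hence Q = ([Br^-(aq)]^2·[V^3+(aq)]^2) / [V^2+(aq)]^2 = 153 (log Q = 2.186).
Applying E = E° − (RT ln10/nF)·log Q gives +1.33 − (0.0592/2)(2.186) = +1.265 V.

+1.265 V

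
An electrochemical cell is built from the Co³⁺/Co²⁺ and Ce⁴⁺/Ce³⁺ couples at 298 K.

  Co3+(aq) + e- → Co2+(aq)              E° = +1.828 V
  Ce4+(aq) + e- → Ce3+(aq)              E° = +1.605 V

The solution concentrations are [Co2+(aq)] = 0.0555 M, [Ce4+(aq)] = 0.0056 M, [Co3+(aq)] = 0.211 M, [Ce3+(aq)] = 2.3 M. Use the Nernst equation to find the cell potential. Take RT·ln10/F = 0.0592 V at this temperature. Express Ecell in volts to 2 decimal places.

+0.41 V

The Co³⁺/Co²⁺ couple has the more positive E°, so it is the cathode; Ce⁴⁺/Ce³⁺ is the anode.
The standard potential is +1.828 − (+1.605) = +0.223 V and the balanced reaction transfers n = 1 electron.
For the overall reaction Co3+(aq) + Ce3+(aq) → Co2+(aq) + Ce4+(aq), Q = ([Co2+(aq)]·[Ce4+(aq)]) / ([Co3+(aq)]·[Ce3+(aq)]) = 0.00064, giving log Q = −3.194.
E = E° − (0.0592/n)·log Q = +0.223 − (0.0592/1)(−3.194) = +0.41 V.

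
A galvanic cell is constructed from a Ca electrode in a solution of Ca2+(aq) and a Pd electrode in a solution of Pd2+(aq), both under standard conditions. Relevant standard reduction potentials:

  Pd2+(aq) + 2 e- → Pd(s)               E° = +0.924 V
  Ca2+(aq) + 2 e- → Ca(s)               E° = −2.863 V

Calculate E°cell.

+3.787 V

The Pd²⁺/Pd couple has the higher E°, so Pd ion is reduced (cathode) and Ca is oxidized (anode).
E°cell = E°(cathode) − E°(anode) = +0.924 − (−2.863) = +3.787 V.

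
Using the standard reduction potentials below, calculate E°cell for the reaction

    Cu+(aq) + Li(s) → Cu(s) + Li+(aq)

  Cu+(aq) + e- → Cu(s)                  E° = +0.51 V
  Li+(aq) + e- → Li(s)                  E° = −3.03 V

+3.54 V

Cu+(aq) gains electrons, so the Cu⁺/Cu couple is the cathode; the Li⁺/Li couple is the anode.
E°cell = E°(cathode) − E°(anode) = +0.51 − (−3.03) = +3.54 V.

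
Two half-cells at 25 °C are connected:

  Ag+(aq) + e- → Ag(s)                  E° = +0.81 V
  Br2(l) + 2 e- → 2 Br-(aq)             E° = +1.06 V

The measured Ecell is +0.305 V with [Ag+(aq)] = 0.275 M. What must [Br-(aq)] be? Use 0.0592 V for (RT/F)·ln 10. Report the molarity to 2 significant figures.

0.43 M

Br₂/Br⁻ is the cathode (higher E°); E°cell = +1.06 − (+0.81) = +0.25 V with n = 2.
Since E = E° − (0.0592/n)·log Q, log Q = n(E° − E)/0.0592 = −1.858.
Balancing electrons gives Br2(l) + 2 Ag(s) → 2 Br-(aq) + 2 Ag+(aq); thus Q = [Br-(aq)]^2·[Ag+(aq)]^2.
Substituting the known concentrations and solving, log [Br-(aq)] = −0.368 and [Br-(aq)] = 0.43 M.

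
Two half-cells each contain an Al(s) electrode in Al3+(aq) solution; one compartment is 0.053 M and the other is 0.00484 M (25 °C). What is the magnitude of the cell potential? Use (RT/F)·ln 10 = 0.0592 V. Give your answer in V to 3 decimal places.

For a concentration cell E°cell = 0, since both electrodes use the same couple.
The compartment with the higher Al3+(aq) concentration (0.053 M) acts as the cathode; ions are reduced there and produced at the dilute (0.00484 M) anode.
With n = 3, Ecell = −(0.0592/3)·log([dilute]/[conc]) = −(0.0592/3)·log(0.00484/0.053) = +0.021 V.

0.021 V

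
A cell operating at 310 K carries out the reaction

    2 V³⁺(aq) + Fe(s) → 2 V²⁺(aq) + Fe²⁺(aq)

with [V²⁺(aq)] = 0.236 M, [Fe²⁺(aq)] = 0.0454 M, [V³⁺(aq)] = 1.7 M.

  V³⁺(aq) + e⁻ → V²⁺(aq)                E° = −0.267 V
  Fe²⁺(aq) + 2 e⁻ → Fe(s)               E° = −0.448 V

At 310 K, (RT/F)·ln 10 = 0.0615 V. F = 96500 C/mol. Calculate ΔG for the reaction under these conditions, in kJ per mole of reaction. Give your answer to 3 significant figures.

E°cell = −0.267 − (−0.448) = +0.181 V; the balanced reaction transfers n = 2 electrons.
Here Q = ([V²⁺(aq)]^2·[Fe²⁺(aq)]) / [V³⁺(aq)]^2 = 0.000875 (log Q = −3.058), giving E = +0.181 − (0.0615/2)·(−3.058) = +0.2750 V.
Then ΔG = −nFE = −2 × 96500 × +0.2750 J/mol = −53.1 kJ/mol.

−53.1 kJ/mol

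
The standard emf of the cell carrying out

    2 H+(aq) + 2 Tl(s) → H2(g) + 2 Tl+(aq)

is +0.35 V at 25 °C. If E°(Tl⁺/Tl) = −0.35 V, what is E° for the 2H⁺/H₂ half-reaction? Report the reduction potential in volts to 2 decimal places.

+0.00 V

In the reaction as written the 2H⁺/H₂ couple is reduced (cathode) and Tl⁺/Tl is oxidized (anode), so E°cell = E°(2H⁺/H₂) − E°(Tl⁺/Tl).
E°(2H⁺/H₂) = E°cell + E°(anode) = +0.35 + (−0.35) = +0.00 V.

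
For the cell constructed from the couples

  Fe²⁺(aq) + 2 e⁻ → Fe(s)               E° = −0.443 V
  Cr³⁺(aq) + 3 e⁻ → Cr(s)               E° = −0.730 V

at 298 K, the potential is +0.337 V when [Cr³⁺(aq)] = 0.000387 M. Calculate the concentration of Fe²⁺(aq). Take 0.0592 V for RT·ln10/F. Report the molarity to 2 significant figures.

With Fe²⁺/Fe at the cathode and Cr³⁺/Cr at the anode, E°cell = −0.443 − (−0.730) = +0.287 V (n = 6).
Since E = E° − (0.0592/n)·log Q, log Q = n(E° − E)/0.0592 = −5.068.
Balancing electrons gives 3 Fe²⁺(aq) + 2 Cr(s) → 3 Fe(s) + 2 Cr³⁺(aq); thus Q = [Cr³⁺(aq)]^2 / [Fe²⁺(aq)]^3.
Isolating [Fe²⁺(aq)] in Q = 10^{−5.068} yields log [Fe²⁺(aq)] = −0.586, i.e. 0.26 M.

0.26 M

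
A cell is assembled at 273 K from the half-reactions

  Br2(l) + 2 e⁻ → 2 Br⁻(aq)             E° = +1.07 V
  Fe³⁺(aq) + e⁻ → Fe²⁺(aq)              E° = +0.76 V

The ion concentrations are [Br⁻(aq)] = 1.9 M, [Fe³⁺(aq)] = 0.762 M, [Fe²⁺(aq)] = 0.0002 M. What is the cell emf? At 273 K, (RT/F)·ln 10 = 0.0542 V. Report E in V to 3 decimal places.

Since E°(Br₂/Br⁻) > E°(Fe³⁺/Fe²⁺), Br₂/Br⁻ serves as the cathode.
E°cell = +1.07 − (+0.76) = +0.31 V, with n = 2 electrons transferred.
For the overall reaction Br2(l) + 2 Fe²⁺(aq) → 2 Br⁻(aq) + 2 Fe³⁺(aq), Q = ([Br⁻(aq)]^2·[Fe³⁺(aq)]^2) / [Fe²⁺(aq)]^2 = 5.24×10^7, giving log Q = 7.719.
By the Nernst equation, E = +0.31 − (0.0542/2)·(7.719) = +0.101 V.

+0.101 V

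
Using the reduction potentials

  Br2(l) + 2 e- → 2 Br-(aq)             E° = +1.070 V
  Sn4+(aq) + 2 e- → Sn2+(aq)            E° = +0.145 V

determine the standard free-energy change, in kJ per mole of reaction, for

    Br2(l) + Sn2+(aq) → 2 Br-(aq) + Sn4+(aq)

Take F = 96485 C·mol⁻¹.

−178 kJ/mol

In the reaction as written Br2(l) is reduced, so the Br₂/Br⁻ couple is the cathode and Sn⁴⁺/Sn²⁺ is the anode.
E°cell = +1.070 − (+0.145) = +0.925 V; balancing electrons gives n = 2.
ΔG° = −nFE°cell = −(2)(96485)(+0.925) J/mol = −178 kJ/mol.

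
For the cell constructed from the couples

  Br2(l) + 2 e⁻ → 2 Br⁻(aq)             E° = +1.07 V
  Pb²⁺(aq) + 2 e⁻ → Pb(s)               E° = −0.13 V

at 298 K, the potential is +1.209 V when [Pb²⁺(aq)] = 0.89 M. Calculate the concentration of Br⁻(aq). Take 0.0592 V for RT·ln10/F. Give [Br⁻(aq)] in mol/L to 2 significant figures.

The Br₂/Br⁻ couple has the larger reduction potential, so it is the cathode: E°cell = +1.07 − (−0.13) = +1.20 V and n = 2.
From the Nernst equation, log Q = n(E° − E)/0.0592 = 2·(+1.20 − (+1.209))/0.0592 = −0.304.
For Br2(l) + Pb(s) → 2 Br⁻(aq) + Pb²⁺(aq), the reaction quotient is Q = [Br⁻(aq)]^2·[Pb²⁺(aq)].
Substituting the known concentrations and solving, log [Br⁻(aq)] = −0.127 and [Br⁻(aq)] = 0.75 M.

0.75 M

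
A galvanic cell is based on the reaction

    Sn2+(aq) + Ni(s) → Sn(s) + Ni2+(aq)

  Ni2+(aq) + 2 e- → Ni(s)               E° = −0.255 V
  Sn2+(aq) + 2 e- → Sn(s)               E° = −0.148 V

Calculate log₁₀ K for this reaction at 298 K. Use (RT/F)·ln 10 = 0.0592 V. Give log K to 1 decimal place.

The Sn²⁺/Sn couple is reduced (cathode); E°cell = −0.148 − (−0.255) = +0.107 V with n = 2.
At equilibrium E = 0, so log K = nE°cell / 0.0592 = (2)(+0.107) / 0.0592 = 3.6.

log K = 3.6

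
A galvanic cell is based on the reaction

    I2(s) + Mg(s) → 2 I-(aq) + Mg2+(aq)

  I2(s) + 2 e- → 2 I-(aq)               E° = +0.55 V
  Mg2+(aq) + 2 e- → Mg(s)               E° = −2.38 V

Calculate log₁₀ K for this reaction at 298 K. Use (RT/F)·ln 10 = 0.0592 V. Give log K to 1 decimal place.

log K = 99.0

The I₂/I⁻ couple is reduced (cathode); E°cell = +0.55 − (−2.38) = +2.93 V with n = 2.
At equilibrium E = 0, so log K = nE°cell / 0.0592 = (2)(+2.93) / 0.0592 = 99.0.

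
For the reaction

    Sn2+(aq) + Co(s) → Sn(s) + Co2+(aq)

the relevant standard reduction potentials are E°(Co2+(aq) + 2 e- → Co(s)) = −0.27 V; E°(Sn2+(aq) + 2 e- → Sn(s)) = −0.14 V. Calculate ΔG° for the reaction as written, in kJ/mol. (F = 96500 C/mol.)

−25.1 kJ/mol

In the reaction as written Sn2+(aq) is reduced, so the Sn²⁺/Sn couple is the cathode and Co²⁺/Co is the anode.
E°cell = −0.14 − (−0.27) = +0.13 V; balancing electrons gives n = 2.
ΔG° = −nFE°cell = −(2)(96500)(+0.13) J/mol = −25.1 kJ/mol.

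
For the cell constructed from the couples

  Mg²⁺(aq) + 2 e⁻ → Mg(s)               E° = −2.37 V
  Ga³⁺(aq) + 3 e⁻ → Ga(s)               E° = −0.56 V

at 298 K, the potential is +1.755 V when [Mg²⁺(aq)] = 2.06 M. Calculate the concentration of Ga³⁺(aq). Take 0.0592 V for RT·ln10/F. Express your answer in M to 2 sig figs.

0.0048 M

Ga³⁺/Ga is the cathode (higher E°); E°cell = −0.56 − (−2.37) = +1.81 V with n = 6.
From the Nernst equation, log Q = n(E° − E)/0.0592 = 6·(+1.81 − (+1.755))/0.0592 = 5.574.
For 2 Ga³⁺(aq) + 3 Mg(s) → 2 Ga(s) + 3 Mg²⁺(aq), the reaction quotient is Q = [Mg²⁺(aq)]^3 / [Ga³⁺(aq)]^2.
Substituting the known concentrations and solving, log [Ga³⁺(aq)] = −2.316 and [Ga³⁺(aq)] = 0.0048 M.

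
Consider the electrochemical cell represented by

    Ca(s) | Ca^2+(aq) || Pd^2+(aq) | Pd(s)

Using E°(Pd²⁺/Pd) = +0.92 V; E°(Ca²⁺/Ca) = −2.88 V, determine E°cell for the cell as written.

+3.80 V

By convention the left-hand electrode in cell notation is the anode (oxidation) and the right-hand electrode is the cathode (reduction).
E°cell = E°(right) − E°(left) = +0.92 − (−2.88) = +3.80 V.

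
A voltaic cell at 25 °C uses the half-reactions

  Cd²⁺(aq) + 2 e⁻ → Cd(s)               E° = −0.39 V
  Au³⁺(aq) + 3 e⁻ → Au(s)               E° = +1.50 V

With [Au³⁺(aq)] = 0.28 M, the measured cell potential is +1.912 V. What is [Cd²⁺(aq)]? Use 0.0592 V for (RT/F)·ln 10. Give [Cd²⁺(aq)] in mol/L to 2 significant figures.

0.077 M

The Au³⁺/Au couple has the larger reduction potential, so it is the cathode: E°cell = +1.50 − (−0.39) = +1.89 V and n = 6.
Since E = E° − (0.0592/n)·log Q, log Q = n(E° − E)/0.0592 = −2.230.
The balanced reaction is 2 Au³⁺(aq) + 3 Cd(s) → 2 Au(s) + 3 Cd²⁺(aq), so Q = [Cd²⁺(aq)]^3 / [Au³⁺(aq)]^2.
Solving for the unknown gives log [Cd²⁺(aq)] = −1.112, so [Cd²⁺(aq)] ≈ 0.077 M.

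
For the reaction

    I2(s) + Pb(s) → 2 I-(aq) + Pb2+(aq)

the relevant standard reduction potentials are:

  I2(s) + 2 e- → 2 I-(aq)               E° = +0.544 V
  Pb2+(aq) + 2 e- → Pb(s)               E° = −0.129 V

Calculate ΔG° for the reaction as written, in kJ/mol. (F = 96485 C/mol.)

In the reaction as written I2(s) is reduced, so the I₂/I⁻ couple is the cathode and Pb²⁺/Pb is the anode.
E°cell = +0.544 − (−0.129) = +0.673 V; balancing electrons gives n = 2.
ΔG° = −nFE°cell = −(2)(96485)(+0.673) J/mol = −130 kJ/mol.

−130 kJ/mol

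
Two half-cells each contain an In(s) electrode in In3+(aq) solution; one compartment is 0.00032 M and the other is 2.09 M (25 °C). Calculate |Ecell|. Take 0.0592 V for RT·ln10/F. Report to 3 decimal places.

0.075 V

For a concentration cell E°cell = 0, since both electrodes use the same couple.
The compartment with the higher In3+(aq) concentration (2.09 M) acts as the cathode; ions are reduced there and produced at the dilute (0.00032 M) anode.
With n = 3, Ecell = −(0.0592/3)·log([dilute]/[conc]) = −(0.0592/3)·log(0.00032/2.09) = +0.075 V.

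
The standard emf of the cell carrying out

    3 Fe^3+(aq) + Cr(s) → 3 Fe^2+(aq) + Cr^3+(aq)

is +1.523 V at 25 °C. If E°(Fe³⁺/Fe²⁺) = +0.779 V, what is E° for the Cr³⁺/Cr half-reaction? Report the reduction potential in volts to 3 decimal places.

−0.744 V

In the reaction as written the Fe³⁺/Fe²⁺ couple is reduced (cathode) and Cr³⁺/Cr is oxidized (anode), so E°cell = E°(Fe³⁺/Fe²⁺) − E°(Cr³⁺/Cr).
E°(Cr³⁺/Cr) = E°(cathode) − E°cell = +0.779 − (+1.523) = −0.744 V.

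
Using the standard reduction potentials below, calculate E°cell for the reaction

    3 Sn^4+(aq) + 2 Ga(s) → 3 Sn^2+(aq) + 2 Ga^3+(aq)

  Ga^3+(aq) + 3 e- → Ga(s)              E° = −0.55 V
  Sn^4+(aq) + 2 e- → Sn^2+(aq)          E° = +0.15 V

Sn^4+(aq) gains electrons, so the Sn⁴⁺/Sn²⁺ couple is the cathode; the Ga³⁺/Ga couple is the anode.
E°cell = E°(cathode) − E°(anode) = +0.15 − (−0.55) = +0.70 V.

+0.70 V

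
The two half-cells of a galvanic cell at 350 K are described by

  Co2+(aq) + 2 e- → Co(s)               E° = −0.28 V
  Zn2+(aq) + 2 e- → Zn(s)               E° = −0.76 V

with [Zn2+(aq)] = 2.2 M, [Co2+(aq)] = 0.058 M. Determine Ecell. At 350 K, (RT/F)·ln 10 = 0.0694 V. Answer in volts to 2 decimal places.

+0.43 V

Since E°(Co²⁺/Co) > E°(Zn²⁺/Zn), Co²⁺/Co serves as the cathode.
The standard potential is −0.28 − (−0.76) = +0.48 V and the balanced reaction transfers n = 2 electrons.
Balancing gives Co2+(aq) + Zn(s) → Co(s) + Zn2+(aq); hence Q = [Zn2+(aq)] / [Co2+(aq)] = 37.9 (log Q = 1.579).
E = E° − (0.0694/n)·log Q = +0.48 − (0.0694/2)(1.579) = +0.43 V.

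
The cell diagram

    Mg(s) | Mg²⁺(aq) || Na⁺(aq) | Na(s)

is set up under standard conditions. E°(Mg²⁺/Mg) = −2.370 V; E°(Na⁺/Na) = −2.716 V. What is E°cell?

By convention the left-hand electrode in cell notation is the anode (oxidation) and the right-hand electrode is the cathode (reduction).
E°cell = E°(right) − E°(left) = −2.716 − (−2.370) = −0.346 V.
The negative sign shows that, as written, the cell would require an external voltage to drive the reaction.

−0.346 V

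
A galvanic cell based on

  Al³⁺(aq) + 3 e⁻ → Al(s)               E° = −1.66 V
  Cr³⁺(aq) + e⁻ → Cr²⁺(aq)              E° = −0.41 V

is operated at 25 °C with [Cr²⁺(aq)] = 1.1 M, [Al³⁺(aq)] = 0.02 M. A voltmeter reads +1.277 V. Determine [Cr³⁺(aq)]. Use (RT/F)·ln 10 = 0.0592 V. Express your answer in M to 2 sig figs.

0.85 M

The Cr³⁺/Cr²⁺ couple has the larger reduction potential, so it is the cathode: E°cell = −0.41 − (−1.66) = +1.25 V and n = 3.
Rearranging E = E° − (0.0592/n)·log Q gives log Q = 3(+1.25 − (+1.277))/0.0592 = −1.368.
For 3 Cr³⁺(aq) + Al(s) → 3 Cr²⁺(aq) + Al³⁺(aq), the reaction quotient is Q = ([Cr²⁺(aq)]^3·[Al³⁺(aq)]) / [Cr³⁺(aq)]^3.
Substituting the known concentrations and solving, log [Cr³⁺(aq)] = −0.069 and [Cr³⁺(aq)] = 0.85 M.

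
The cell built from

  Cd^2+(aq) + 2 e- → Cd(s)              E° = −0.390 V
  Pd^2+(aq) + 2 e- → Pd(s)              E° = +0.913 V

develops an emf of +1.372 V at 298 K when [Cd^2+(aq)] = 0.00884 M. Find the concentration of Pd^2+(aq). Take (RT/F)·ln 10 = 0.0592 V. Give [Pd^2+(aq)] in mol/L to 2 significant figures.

Pd²⁺/Pd is the cathode (higher E°); E°cell = +0.913 − (−0.390) = +1.303 V with n = 2.
From the Nernst equation, log Q = n(E° − E)/0.0592 = 2·(+1.303 − (+1.372))/0.0592 = −2.331.
Balancing electrons gives Pd^2+(aq) + Cd(s) → Pd(s) + Cd^2+(aq); thus Q = [Cd^2+(aq)] / [Pd^2+(aq)].
Substituting the known concentrations and solving, log [Pd^2+(aq)] = 0.277 and [Pd^2+(aq)] = 1.9 M.

1.9 M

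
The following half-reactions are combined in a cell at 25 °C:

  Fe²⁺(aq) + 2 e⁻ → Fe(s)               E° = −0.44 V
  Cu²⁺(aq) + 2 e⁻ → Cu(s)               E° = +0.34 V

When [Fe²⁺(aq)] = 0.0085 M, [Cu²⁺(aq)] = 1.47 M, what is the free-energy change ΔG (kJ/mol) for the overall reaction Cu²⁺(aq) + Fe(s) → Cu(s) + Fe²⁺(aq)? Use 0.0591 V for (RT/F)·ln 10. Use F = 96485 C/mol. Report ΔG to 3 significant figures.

The standard cell potential is +0.34 − (−0.44) = +0.78 V, with n = 2 electrons in the balanced equation.
The reaction quotient is [Fe²⁺(aq)] / [Cu²⁺(aq)] = 0.00578; by Nernst, E = +0.78 − (0.0591/2)(−2.238) = +0.8461 V.
ΔG = −nFE = −(2)(96485)(+0.8461) J/mol = −163 kJ/mol.

−163 kJ/mol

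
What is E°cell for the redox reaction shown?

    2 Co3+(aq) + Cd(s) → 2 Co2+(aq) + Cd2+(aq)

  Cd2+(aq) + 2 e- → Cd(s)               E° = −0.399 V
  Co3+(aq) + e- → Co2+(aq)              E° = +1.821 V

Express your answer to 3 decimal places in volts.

+2.220 V

Co3+(aq) gains electrons, so the Co³⁺/Co²⁺ couple is the cathode; the Cd²⁺/Cd couple is the anode.
E°cell = E°(cathode) − E°(anode) = +1.821 − (−0.399) = +2.220 V.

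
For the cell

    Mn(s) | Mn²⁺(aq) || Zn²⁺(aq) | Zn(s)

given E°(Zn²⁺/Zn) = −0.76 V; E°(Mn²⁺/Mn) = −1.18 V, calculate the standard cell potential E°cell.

By convention the left-hand electrode in cell notation is the anode (oxidation) and the right-hand electrode is the cathode (reduction).
E°cell = E°(right) − E°(left) = −0.76 − (−1.18) = +0.42 V.

+0.42 V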